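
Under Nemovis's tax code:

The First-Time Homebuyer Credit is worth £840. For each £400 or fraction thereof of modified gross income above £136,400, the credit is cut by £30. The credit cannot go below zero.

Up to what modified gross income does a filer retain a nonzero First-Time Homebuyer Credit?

£147,200

After 27 increments the reduction is 27 × £30 = £810, leaving £30; one more increment wipes it out. Increment 27 ends at excess 27 × £400 = £10,800, so the highest qualifying income is £136,400 + £10,800 = £147,200.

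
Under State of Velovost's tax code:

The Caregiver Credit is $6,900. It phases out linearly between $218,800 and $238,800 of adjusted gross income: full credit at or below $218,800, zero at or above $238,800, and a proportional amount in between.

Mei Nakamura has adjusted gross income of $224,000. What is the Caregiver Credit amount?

Caregiver Credit: $224,000 is $5,200 into a $20,000 phase-out range, leaving 14,800/20,000 of the credit: $6,900 × 14,800/20,000 = $5,106.

$5,106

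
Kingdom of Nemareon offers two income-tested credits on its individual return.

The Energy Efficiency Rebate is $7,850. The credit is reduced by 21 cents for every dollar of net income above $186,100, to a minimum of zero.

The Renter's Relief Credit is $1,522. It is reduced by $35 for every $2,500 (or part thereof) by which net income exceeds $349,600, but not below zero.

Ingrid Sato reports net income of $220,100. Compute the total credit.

Energy Efficiency Rebate: 21% of the $34,000 excess over $186,100 is $7,140; credit = $7,850 − $7,140 = $710.
Renter's Relief Credit: $220,100 is at or below the $349,600 threshold, so the full $1,522 applies.
Total: $710 + $1,522 = $2,232.

$2,232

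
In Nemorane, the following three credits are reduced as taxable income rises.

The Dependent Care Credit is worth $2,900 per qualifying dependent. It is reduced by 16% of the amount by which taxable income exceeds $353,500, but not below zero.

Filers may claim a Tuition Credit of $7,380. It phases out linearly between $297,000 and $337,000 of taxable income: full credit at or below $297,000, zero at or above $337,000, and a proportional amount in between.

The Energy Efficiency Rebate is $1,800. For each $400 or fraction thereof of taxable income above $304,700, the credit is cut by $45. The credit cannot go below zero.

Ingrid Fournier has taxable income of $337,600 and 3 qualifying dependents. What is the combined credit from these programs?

Dependent Care Credit: base = 3 × $2,900 = $8,700. $337,600 is at or below the $353,500 threshold, so the full $8,700 applies.
Tuition Credit: $337,600 is at or above $337,000, so the credit is $0.
Energy Efficiency Rebate: income exceeds $304,700 by $32,900 → 83 increments × $45 = $3,735 ≥ base, so the credit is $0.
Total: $8,700 + $0 + $0 = $8,700.

$8,700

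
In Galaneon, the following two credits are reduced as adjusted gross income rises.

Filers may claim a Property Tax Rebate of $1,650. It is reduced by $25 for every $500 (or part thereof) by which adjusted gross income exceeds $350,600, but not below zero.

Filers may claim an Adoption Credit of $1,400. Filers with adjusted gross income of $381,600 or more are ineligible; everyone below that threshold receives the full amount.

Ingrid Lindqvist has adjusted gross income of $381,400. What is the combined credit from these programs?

$1,500

Property Tax Rebate: income exceeds $350,600 by $30,800, which is 62 full-or-partial $500 increments; reduction = 62 × $25 = $1,550, leaving $100.
Adoption Credit: $381,400 is below the $381,600 cutoff, so the full $1,400 applies.
Total: $100 + $1,400 = $1,500.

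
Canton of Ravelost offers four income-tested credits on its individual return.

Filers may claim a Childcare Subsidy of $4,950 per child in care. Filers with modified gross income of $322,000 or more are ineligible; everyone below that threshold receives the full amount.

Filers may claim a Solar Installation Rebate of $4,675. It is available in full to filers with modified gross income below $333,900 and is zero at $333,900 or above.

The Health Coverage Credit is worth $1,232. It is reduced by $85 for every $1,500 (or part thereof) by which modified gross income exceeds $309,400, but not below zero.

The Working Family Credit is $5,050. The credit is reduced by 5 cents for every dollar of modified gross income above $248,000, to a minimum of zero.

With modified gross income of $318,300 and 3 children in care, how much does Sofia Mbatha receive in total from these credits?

Childcare Subsidy: base = 3 × $4,950 = $14,850. $318,300 is below the $322,000 cutoff, so the full $14,850 applies.
Solar Installation Rebate: $318,300 is below the $333,900 cutoff, so the full $4,675 applies.
Health Coverage Credit: income exceeds $309,400 by $8,900, which is 6 full-or-partial $1,500 increments; reduction = 6 × $85 = $510, leaving $722.
Working Family Credit: 5% of the $70,300 excess over $248,000 is $3,515; credit = $5,050 − $3,515 = $1,535.
Total: $14,850 + $4,675 + $722 + $1,535 = $21,782.

$21,782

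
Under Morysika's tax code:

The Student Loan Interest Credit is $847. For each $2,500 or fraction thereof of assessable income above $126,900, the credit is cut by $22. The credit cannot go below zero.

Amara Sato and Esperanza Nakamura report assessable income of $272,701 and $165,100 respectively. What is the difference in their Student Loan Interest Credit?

Amara ($272,701): Student Loan Interest Credit: income exceeds $126,900 by $145,801 → 59 increments × $22 = $1,298 ≥ base, so the credit is $0.
Esperanza ($165,100): Student Loan Interest Credit: income exceeds $126,900 by $38,200, which is 16 full-or-partial $2,500 increments; reduction = 16 × $22 = $352, leaving $495.
Difference: |$0 − $495| = $495.

$495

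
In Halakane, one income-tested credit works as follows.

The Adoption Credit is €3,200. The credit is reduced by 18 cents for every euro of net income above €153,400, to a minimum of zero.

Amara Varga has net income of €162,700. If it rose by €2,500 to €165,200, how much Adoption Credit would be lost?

At €162,700 — 18% of the €9,300 excess over €153,400 is €1,674; credit = €3,200 − €1,674 = €1,526.
At €165,200 — 18% of the €11,800 excess over €153,400 is €2,124; credit = €3,200 − €2,124 = €1,076.
Lost: €1,526 − €1,076 = €450.

€450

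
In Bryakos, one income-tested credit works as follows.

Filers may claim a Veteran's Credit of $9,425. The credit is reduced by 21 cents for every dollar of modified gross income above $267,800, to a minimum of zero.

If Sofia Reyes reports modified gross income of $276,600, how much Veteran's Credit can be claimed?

$7,577

Veteran's Credit: 21% of the $8,800 excess over $267,800 is $1,848; credit = $9,425 − $1,848 = $7,577.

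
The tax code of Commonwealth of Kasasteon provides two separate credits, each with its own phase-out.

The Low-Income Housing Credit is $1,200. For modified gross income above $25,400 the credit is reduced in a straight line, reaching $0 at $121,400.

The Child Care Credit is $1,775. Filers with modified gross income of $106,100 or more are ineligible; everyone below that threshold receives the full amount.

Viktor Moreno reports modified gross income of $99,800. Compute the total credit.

Low-Income Housing Credit: $99,800 is $74,400 into a $96,000 phase-out range, leaving 21,600/96,000 of the credit: $1,200 × 21,600/96,000 = $270.
Child Care Credit: $99,800 is below the $106,100 cutoff, so the full $1,775 applies.
Total: $270 + $1,775 = $2,045.

$2,045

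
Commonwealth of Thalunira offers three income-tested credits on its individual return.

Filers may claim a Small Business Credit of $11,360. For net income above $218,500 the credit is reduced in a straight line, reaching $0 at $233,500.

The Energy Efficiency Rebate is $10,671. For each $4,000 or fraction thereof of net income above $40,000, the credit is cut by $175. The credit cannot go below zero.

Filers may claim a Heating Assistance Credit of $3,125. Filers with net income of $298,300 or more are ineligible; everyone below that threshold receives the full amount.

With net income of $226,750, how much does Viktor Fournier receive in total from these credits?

$10,683

Small Business Credit: $226,750 is $8,250 into a $15,000 phase-out range, leaving 6,750/15,000 of the credit: $11,360 × 6,750/15,000 = $5,112.
Energy Efficiency Rebate: income exceeds $40,000 by $186,750, which is 47 full-or-partial $4,000 increments; reduction = 47 × $175 = $8,225, leaving $2,446.
Heating Assistance Credit: $226,750 is below the $298,300 cutoff, so the full $3,125 applies.
Total: $5,112 + $2,446 + $3,125 = $10,683.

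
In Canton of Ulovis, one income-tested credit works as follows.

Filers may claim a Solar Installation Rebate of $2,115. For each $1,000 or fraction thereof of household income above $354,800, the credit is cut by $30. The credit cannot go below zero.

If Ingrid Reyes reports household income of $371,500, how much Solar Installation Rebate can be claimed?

$1,605

Solar Installation Rebate: income exceeds $354,800 by $16,700, which is 17 full-or-partial $1,000 increments; reduction = 17 × $30 = $510, leaving $1,605.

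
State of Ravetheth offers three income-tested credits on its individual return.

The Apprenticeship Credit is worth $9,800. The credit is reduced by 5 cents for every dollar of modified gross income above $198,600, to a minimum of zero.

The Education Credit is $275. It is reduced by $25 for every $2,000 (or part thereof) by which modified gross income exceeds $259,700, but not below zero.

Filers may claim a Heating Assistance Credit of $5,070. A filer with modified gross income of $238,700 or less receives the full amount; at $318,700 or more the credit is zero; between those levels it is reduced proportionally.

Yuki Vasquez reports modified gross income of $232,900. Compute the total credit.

Apprenticeship Credit: 5% of the $34,300 excess over $198,600 is $1,715; credit = $9,800 − $1,715 = $8,085.
Education Credit: $232,900 is at or below the $259,700 threshold, so the full $275 applies.
Heating Assistance Credit: $232,900 is at or below the $238,700 threshold, so the full $5,070 applies.
Total: $8,085 + $275 + $5,070 = $13,430.

$13,430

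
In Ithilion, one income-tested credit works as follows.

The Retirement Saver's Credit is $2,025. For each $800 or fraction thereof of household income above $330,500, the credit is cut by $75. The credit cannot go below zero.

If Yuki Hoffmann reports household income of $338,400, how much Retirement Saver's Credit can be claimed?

Retirement Saver's Credit: income exceeds $330,500 by $7,900, which is 10 full-or-partial $800 increments; reduction = 10 × $75 = $750, leaving $1,275.

$1,275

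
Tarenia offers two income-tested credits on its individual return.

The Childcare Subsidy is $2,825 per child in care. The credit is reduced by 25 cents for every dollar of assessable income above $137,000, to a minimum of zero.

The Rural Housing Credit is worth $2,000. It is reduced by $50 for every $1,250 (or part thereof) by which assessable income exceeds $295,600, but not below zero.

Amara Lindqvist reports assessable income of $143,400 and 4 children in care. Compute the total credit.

$11,700

Childcare Subsidy: base = 4 × $2,825 = $11,300. 25% of the $6,400 excess over $137,000 is $1,600; credit = $11,300 − $1,600 = $9,700.
Rural Housing Credit: $143,400 is at or below the $295,600 threshold, so the full $2,000 applies.
Total: $9,700 + $2,000 = $11,700.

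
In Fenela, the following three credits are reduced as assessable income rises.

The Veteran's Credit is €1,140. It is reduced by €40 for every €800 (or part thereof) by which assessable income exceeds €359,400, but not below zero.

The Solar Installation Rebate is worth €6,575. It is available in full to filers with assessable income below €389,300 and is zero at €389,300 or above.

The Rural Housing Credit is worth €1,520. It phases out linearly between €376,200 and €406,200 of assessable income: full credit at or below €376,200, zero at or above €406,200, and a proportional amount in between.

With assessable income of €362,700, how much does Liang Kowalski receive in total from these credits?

€9,035

Veteran's Credit: income exceeds €359,400 by €3,300, which is 5 full-or-partial €800 increments; reduction = 5 × €40 = €200, leaving €940.
Solar Installation Rebate: €362,700 is below the €389,300 cutoff, so the full €6,575 applies.
Rural Housing Credit: €362,700 is at or below the €376,200 threshold, so the full €1,520 applies.
Total: €940 + €6,575 + €1,520 = €9,035.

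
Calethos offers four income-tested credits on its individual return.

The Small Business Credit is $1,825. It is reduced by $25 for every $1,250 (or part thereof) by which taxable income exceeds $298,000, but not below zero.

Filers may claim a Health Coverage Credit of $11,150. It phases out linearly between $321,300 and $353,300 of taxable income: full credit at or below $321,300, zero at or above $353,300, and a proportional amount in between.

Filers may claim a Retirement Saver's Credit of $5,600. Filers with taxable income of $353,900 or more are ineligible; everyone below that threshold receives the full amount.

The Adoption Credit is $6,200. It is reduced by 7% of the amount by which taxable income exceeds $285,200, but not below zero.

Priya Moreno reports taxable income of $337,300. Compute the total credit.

Small Business Credit: income exceeds $298,000 by $39,300, which is 32 full-or-partial $1,250 increments; reduction = 32 × $25 = $800, leaving $1,025.
Health Coverage Credit: $337,300 is $16,000 into a $32,000 phase-out range, leaving 16,000/32,000 of the credit: $11,150 × 16,000/32,000 = $5,575.
Retirement Saver's Credit: $337,300 is below the $353,900 cutoff, so the full $5,600 applies.
Adoption Credit: 7% of the $52,100 excess over $285,200 is $3,647; credit = $6,200 − $3,647 = $2,553.
Total: $1,025 + $5,575 + $5,600 + $2,553 = $14,753.

$14,753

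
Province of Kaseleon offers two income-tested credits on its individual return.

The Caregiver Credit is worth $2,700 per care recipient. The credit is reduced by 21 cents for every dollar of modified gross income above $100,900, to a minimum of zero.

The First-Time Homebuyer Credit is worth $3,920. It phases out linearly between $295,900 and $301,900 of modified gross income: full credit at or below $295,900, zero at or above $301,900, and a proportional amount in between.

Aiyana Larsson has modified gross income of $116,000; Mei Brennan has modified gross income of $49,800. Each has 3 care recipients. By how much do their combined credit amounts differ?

$3,171

Aiyana ($116,000): Caregiver Credit: base = 3 × $2,700 = $8,100. 21% of the $15,100 excess over $100,900 is $3,171; credit = $8,100 − $3,171 = $4,929. First-Time Homebuyer Credit: $116,000 is at or below the $295,900 threshold, so the full $3,920 applies. total $4,929 + $3,920 = $8,849
Mei ($49,800): Caregiver Credit: base = 3 × $2,700 = $8,100. $49,800 is at or below the $100,900 threshold, so the full $8,100 applies. First-Time Homebuyer Credit: $49,800 is at or below the $295,900 threshold, so the full $3,920 applies. total $8,100 + $3,920 = $12,020
Difference: |$8,849 − $12,020| = $3,171.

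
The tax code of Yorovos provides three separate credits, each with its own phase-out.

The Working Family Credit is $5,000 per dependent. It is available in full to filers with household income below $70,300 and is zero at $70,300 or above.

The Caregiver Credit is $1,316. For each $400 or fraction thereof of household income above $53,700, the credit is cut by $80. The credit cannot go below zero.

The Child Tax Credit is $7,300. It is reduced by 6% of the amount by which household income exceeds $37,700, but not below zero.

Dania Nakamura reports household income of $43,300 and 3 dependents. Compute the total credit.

$23,280

Working Family Credit: base = 3 × $5,000 = $15,000. $43,300 is below the $70,300 cutoff, so the full $15,000 applies.
Caregiver Credit: $43,300 is at or below the $53,700 threshold, so the full $1,316 applies.
Child Tax Credit: 6% of the $5,600 excess over $37,700 is $336; credit = $7,300 − $336 = $6,964.
Total: $15,000 + $1,316 + $6,964 = $23,280.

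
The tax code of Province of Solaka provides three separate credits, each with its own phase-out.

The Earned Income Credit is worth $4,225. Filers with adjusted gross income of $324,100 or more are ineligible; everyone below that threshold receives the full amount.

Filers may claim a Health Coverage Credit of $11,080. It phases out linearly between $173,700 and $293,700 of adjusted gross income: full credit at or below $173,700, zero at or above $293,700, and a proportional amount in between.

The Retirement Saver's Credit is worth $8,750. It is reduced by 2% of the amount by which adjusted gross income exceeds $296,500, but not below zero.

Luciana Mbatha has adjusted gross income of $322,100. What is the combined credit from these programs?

Earned Income Credit: $322,100 is below the $324,100 cutoff, so the full $4,225 applies.
Health Coverage Credit: $322,100 is at or above $293,700, so the credit is $0.
Retirement Saver's Credit: 2% of the $25,600 excess over $296,500 is $512; credit = $8,750 − $512 = $8,238.
Total: $4,225 + $0 + $8,238 = $12,463.

$12,463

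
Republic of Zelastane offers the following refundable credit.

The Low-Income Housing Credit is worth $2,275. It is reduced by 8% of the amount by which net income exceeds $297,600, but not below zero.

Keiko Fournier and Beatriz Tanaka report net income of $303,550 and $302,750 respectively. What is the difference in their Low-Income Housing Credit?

$64

Keiko ($303,550): Low-Income Housing Credit: 8% of the $5,950 excess over $297,600 is $476; credit = $2,275 − $476 = $1,799.
Beatriz ($302,750): Low-Income Housing Credit: 8% of the $5,150 excess over $297,600 is $412; credit = $2,275 − $412 = $1,863.
Difference: |$1,799 − $1,863| = $64.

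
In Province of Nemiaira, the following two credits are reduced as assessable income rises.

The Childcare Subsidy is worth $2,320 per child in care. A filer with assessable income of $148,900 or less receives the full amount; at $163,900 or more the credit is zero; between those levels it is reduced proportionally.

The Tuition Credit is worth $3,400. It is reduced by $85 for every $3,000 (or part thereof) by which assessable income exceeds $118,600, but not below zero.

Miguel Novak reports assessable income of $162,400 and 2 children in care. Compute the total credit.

$2,589

Childcare Subsidy: base = 2 × $2,320 = $4,640. $162,400 is $13,500 into a $15,000 phase-out range, leaving 1,500/15,000 of the credit: $4,640 × 1,500/15,000 = $464.
Tuition Credit: income exceeds $118,600 by $43,800, which is 15 full-or-partial $3,000 increments; reduction = 15 × $85 = $1,275, leaving $2,125.
Total: $464 + $2,125 = $2,589.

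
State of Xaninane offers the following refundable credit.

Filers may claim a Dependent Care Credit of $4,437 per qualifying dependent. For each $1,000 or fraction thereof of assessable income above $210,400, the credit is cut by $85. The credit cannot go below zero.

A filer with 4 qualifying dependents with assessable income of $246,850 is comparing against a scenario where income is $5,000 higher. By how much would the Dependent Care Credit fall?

$425

At $246,850 — base = 4 × $4,437 = $17,748. income exceeds $210,400 by $36,450, which is 37 full-or-partial $1,000 increments; reduction = 37 × $85 = $3,145, leaving $14,603.
At $251,850 — base = 4 × $4,437 = $17,748. income exceeds $210,400 by $41,450, which is 42 full-or-partial $1,000 increments; reduction = 42 × $85 = $3,570, leaving $14,178.
Lost: $14,603 − $14,178 = $425.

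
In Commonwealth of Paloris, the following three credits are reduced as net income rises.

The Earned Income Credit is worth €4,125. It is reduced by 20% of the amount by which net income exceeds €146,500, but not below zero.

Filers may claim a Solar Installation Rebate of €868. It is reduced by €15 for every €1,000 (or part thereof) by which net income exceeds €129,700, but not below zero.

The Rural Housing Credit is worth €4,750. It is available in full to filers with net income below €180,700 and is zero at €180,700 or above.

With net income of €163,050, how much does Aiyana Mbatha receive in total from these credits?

Earned Income Credit: 20% of the €16,550 excess over €146,500 is €3,310; credit = €4,125 − €3,310 = €815.
Solar Installation Rebate: income exceeds €129,700 by €33,350, which is 34 full-or-partial €1,000 increments; reduction = 34 × €15 = €510, leaving €358.
Rural Housing Credit: €163,050 is below the €180,700 cutoff, so the full €4,750 applies.
Total: €815 + €358 + €4,750 = €5,923.

€5,923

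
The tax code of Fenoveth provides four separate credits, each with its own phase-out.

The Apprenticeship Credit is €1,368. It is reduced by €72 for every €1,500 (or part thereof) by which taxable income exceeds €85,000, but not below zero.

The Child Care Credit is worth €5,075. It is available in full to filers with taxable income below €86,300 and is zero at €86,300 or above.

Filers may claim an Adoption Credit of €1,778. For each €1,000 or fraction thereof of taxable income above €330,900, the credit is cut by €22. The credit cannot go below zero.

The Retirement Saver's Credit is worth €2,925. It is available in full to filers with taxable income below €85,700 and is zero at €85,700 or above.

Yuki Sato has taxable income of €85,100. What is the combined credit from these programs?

€11,074

Apprenticeship Credit: income exceeds €85,000 by €100, which is 1 full-or-partial €1,500 increment; reduction = 1 × €72 = €72, leaving €1,296.
Child Care Credit: €85,100 is below the €86,300 cutoff, so the full €5,075 applies.
Adoption Credit: €85,100 is at or below the €330,900 threshold, so the full €1,778 applies.
Retirement Saver's Credit: €85,100 is below the €85,700 cutoff, so the full €2,925 applies.
Total: €1,296 + €5,075 + €1,778 + €2,925 = €11,074.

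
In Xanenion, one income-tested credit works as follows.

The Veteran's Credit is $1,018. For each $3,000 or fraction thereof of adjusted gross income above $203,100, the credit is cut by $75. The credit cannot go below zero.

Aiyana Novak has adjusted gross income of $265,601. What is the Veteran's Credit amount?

Veteran's Credit: income exceeds $203,100 by $62,501 → 21 increments × $75 = $1,575 ≥ base, so the credit is $0.

$0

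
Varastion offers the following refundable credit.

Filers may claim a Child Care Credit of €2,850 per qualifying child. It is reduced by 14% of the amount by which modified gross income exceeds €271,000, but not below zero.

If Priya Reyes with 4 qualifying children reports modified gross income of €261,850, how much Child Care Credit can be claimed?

€11,400

Child Care Credit: base = 4 × €2,850 = €11,400. €261,850 is at or below the €271,000 threshold, so the full €11,400 applies.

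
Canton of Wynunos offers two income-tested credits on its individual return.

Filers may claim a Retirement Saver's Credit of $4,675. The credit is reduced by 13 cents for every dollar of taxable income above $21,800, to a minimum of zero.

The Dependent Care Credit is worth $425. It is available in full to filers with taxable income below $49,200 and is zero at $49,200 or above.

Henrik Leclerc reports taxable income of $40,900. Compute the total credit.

$2,617

Retirement Saver's Credit: 13% of the $19,100 excess over $21,800 is $2,483; credit = $4,675 − $2,483 = $2,192.
Dependent Care Credit: $40,900 is below the $49,200 cutoff, so the full $425 applies.
Total: $2,192 + $425 = $2,617.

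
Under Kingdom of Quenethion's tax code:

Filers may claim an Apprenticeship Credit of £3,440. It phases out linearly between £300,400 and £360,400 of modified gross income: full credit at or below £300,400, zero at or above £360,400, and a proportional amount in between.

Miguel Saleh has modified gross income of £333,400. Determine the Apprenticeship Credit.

Apprenticeship Credit: £333,400 is £33,000 into a £60,000 phase-out range, leaving 27,000/60,000 of the credit: £3,440 × 27,000/60,000 = £1,548.

£1,548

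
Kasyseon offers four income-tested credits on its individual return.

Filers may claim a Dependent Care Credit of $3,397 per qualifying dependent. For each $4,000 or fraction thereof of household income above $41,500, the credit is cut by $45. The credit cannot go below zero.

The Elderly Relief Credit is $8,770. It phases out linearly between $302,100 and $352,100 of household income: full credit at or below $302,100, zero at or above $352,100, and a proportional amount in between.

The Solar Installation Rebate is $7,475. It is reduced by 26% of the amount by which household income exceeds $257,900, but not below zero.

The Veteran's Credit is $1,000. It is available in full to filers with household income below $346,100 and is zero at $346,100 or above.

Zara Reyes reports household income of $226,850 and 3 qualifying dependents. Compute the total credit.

$25,321

Dependent Care Credit: base = 3 × $3,397 = $10,191. income exceeds $41,500 by $185,350, which is 47 full-or-partial $4,000 increments; reduction = 47 × $45 = $2,115, leaving $8,076.
Elderly Relief Credit: $226,850 is at or below the $302,100 threshold, so the full $8,770 applies.
Solar Installation Rebate: $226,850 is at or below the $257,900 threshold, so the full $7,475 applies.
Veteran's Credit: $226,850 is below the $346,100 cutoff, so the full $1,000 applies.
Total: $8,076 + $8,770 + $7,475 + $1,000 = $25,321.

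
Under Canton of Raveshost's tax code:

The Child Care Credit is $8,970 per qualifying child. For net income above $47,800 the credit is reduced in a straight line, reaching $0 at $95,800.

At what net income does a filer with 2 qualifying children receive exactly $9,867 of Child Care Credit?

Full credit = 2 × $8,970 = $17,940.
$9,867 is 9,867/17,940 of the full $17,940, so 8,073/17,940 of the $48,000 range has been used: income = $47,800 + $48,000 × 8,073/17,940 = $69,400.

$69,400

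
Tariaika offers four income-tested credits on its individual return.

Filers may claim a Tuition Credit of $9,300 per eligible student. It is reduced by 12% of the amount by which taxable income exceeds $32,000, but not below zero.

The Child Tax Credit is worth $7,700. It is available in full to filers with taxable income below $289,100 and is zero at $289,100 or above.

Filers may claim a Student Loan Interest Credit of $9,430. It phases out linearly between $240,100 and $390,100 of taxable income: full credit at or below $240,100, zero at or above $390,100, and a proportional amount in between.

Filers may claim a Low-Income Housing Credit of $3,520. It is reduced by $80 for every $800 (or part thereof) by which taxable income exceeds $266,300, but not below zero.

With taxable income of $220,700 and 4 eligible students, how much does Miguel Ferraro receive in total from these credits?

Tuition Credit: base = 4 × $9,300 = $37,200. 12% of the $188,700 excess over $32,000 is $22,644; credit = $37,200 − $22,644 = $14,556.
Child Tax Credit: $220,700 is below the $289,100 cutoff, so the full $7,700 applies.
Student Loan Interest Credit: $220,700 is at or below the $240,100 threshold, so the full $9,430 applies.
Low-Income Housing Credit: $220,700 is at or below the $266,300 threshold, so the full $3,520 applies.
Total: $14,556 + $7,700 + $9,430 + $3,520 = $35,206.

$35,206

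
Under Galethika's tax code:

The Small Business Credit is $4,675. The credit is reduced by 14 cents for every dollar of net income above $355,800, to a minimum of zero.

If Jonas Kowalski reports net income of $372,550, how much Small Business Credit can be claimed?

$2,330

Small Business Credit: 14% of the $16,750 excess over $355,800 is $2,345; credit = $4,675 − $2,345 = $2,330.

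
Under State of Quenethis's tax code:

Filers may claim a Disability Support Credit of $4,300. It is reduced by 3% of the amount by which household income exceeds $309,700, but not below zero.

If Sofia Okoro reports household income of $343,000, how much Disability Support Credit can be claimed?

$3,301

Disability Support Credit: 3% of the $33,300 excess over $309,700 is $999; credit = $4,300 − $999 = $3,301.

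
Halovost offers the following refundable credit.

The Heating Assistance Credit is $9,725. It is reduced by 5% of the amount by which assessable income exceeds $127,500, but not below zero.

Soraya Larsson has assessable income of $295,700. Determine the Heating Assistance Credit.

$1,315

Heating Assistance Credit: 5% of the $168,200 excess over $127,500 is $8,410; credit = $9,725 − $8,410 = $1,315.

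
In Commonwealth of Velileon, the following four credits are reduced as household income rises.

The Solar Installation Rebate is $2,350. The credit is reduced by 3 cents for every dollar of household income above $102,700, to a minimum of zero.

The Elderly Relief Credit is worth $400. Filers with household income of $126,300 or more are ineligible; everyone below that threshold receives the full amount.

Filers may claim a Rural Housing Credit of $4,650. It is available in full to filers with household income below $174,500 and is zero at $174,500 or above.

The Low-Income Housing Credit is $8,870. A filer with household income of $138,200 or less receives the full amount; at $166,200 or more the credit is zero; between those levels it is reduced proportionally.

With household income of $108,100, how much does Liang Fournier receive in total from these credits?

$16,108

Solar Installation Rebate: 3% of the $5,400 excess over $102,700 is $162; credit = $2,350 − $162 = $2,188.
Elderly Relief Credit: $108,100 is below the $126,300 cutoff, so the full $400 applies.
Rural Housing Credit: $108,100 is below the $174,500 cutoff, so the full $4,650 applies.
Low-Income Housing Credit: $108,100 is at or below the $138,200 threshold, so the full $8,870 applies.
Total: $2,188 + $400 + $4,650 + $8,870 = $16,108.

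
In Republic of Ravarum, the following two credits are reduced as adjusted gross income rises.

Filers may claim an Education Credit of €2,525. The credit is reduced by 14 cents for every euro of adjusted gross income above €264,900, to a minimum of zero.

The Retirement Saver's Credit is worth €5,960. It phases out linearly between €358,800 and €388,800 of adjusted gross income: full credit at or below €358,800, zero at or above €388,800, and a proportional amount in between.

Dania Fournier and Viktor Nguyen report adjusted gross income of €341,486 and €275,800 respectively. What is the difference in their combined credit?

€999

Dania (€341,486): Education Credit: 14% of the €76,586 excess over €264,900 is €10,722.04 ≥ base, so the credit is €0. Retirement Saver's Credit: €341,486 is at or below the €358,800 threshold, so the full €5,960 applies. total €0 + €5,960 = €5,960
Viktor (€275,800): Education Credit: 14% of the €10,900 excess over €264,900 is €1,526; credit = €2,525 − €1,526 = €999. Retirement Saver's Credit: €275,800 is at or below the €358,800 threshold, so the full €5,960 applies. total €999 + €5,960 = €6,959
Difference: |€5,960 − €6,959| = €999.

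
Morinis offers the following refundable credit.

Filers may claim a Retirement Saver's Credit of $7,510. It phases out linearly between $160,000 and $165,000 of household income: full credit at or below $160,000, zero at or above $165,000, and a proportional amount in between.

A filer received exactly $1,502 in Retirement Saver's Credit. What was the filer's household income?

$1,502 is 1,502/7,510 of the full $7,510, so 6,008/7,510 of the $5,000 range has been used: income = $160,000 + $5,000 × 6,008/7,510 = $164,000.

$164,000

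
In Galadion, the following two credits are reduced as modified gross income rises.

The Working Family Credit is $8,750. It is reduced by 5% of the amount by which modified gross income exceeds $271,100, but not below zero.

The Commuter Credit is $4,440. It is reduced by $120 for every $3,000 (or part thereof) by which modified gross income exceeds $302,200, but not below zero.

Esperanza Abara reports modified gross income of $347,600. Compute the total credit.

$7,445

Working Family Credit: 5% of the $76,500 excess over $271,100 is $3,825; credit = $8,750 − $3,825 = $4,925.
Commuter Credit: income exceeds $302,200 by $45,400, which is 16 full-or-partial $3,000 increments; reduction = 16 × $120 = $1,920, leaving $2,520.
Total: $4,925 + $2,520 = $7,445.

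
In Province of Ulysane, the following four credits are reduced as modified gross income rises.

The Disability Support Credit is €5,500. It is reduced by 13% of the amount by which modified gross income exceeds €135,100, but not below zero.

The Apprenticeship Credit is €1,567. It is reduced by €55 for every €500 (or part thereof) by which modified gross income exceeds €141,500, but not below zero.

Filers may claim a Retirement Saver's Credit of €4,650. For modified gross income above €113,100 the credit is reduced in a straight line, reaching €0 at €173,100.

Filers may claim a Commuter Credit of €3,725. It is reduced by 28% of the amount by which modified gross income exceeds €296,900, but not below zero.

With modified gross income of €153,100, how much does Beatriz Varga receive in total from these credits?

€8,682

Disability Support Credit: 13% of the €18,000 excess over €135,100 is €2,340; credit = €5,500 − €2,340 = €3,160.
Apprenticeship Credit: income exceeds €141,500 by €11,600, which is 24 full-or-partial €500 increments; reduction = 24 × €55 = €1,320, leaving €247.
Retirement Saver's Credit: €153,100 is €40,000 into a €60,000 phase-out range, leaving 20,000/60,000 of the credit: €4,650 × 20,000/60,000 = €1,550.
Commuter Credit: €153,100 is at or below the €296,900 threshold, so the full €3,725 applies.
Total: €3,160 + €247 + €1,550 + €3,725 = €8,682.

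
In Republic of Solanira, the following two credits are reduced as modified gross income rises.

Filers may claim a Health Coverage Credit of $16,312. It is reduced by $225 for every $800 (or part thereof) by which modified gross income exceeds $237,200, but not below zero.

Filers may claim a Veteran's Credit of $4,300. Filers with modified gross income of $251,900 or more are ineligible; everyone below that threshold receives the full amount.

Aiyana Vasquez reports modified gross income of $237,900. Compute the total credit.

$20,387

Health Coverage Credit: income exceeds $237,200 by $700, which is 1 full-or-partial $800 increment; reduction = 1 × $225 = $225, leaving $16,087.
Veteran's Credit: $237,900 is below the $251,900 cutoff, so the full $4,300 applies.
Total: $16,087 + $4,300 = $20,387.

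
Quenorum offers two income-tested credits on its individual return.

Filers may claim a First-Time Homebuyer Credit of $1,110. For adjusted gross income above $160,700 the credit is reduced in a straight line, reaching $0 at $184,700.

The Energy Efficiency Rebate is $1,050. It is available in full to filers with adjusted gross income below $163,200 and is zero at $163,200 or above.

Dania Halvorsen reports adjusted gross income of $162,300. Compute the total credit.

First-Time Homebuyer Credit: $162,300 is $1,600 into a $24,000 phase-out range, leaving 22,400/24,000 of the credit: $1,110 × 22,400/24,000 = $1,036.
Energy Efficiency Rebate: $162,300 is below the $163,200 cutoff, so the full $1,050 applies.
Total: $1,036 + $1,050 = $2,086.

$2,086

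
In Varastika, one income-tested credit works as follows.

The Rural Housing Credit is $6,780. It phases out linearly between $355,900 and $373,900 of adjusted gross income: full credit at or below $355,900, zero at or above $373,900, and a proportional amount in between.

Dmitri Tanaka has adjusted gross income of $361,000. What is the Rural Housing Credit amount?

$4,859

Rural Housing Credit: $361,000 is $5,100 into a $18,000 phase-out range, leaving 12,900/18,000 of the credit: $6,780 × 12,900/18,000 = $4,859.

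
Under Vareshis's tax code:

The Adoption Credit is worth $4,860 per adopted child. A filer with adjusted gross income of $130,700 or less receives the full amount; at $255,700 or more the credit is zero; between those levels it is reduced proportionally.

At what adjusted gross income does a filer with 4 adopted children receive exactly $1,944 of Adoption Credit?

Full credit = 4 × $4,860 = $19,440.
$1,944 is 1,944/19,440 of the full $19,440, so 17,496/19,440 of the $125,000 range has been used: income = $130,700 + $125,000 × 17,496/19,440 = $243,200.

$243,200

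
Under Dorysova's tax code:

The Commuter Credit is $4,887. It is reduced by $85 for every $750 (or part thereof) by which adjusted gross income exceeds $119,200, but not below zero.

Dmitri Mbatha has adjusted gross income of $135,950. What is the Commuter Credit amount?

Commuter Credit: income exceeds $119,200 by $16,750, which is 23 full-or-partial $750 increments; reduction = 23 × $85 = $1,955, leaving $2,932.

$2,932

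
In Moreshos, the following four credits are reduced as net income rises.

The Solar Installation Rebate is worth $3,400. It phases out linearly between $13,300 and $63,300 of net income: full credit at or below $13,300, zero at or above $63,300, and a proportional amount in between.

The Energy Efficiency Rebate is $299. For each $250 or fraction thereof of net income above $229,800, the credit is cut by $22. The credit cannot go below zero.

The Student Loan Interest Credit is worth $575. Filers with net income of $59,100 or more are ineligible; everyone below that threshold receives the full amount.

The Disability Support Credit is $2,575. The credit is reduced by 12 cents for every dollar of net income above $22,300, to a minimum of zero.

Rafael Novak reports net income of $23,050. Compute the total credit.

Solar Installation Rebate: $23,050 is $9,750 into a $50,000 phase-out range, leaving 40,250/50,000 of the credit: $3,400 × 40,250/50,000 = $2,737.
Energy Efficiency Rebate: $23,050 is at or below the $229,800 threshold, so the full $299 applies.
Student Loan Interest Credit: $23,050 is below the $59,100 cutoff, so the full $575 applies.
Disability Support Credit: 12% of the $750 excess over $22,300 is $90; credit = $2,575 − $90 = $2,485.
Total: $2,737 + $299 + $575 + $2,485 = $6,096.

$6,096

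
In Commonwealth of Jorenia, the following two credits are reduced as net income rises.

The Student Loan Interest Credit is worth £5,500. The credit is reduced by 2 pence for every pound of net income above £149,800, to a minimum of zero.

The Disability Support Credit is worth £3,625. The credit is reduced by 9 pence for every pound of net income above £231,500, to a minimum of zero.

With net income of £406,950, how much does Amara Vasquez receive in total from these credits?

£357

Student Loan Interest Credit: 2% of the £257,150 excess over £149,800 is £5,143; credit = £5,500 − £5,143 = £357.
Disability Support Credit: 9% of the £175,450 excess over £231,500 is £15,790.50 ≥ base, so the credit is £0.
Total: £357 + £0 = £357.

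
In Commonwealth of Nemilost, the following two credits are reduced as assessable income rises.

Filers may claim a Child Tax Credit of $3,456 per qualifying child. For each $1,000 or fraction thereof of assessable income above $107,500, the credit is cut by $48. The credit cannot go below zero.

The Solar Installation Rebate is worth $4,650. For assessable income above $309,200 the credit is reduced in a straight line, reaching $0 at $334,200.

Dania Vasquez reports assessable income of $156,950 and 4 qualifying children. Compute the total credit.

Child Tax Credit: base = 4 × $3,456 = $13,824. income exceeds $107,500 by $49,450, which is 50 full-or-partial $1,000 increments; reduction = 50 × $48 = $2,400, leaving $11,424.
Solar Installation Rebate: $156,950 is at or below the $309,200 threshold, so the full $4,650 applies.
Total: $11,424 + $4,650 = $16,074.

$16,074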